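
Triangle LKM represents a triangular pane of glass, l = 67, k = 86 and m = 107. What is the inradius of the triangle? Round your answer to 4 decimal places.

22.1457

Semiperimeter s = (67 + 86 + 107)/2 = 130.
Heron's formula: area = √(130·63·44·23) ≈ 2878.9.
Inradius = area/s = 2878.9/130 ≈ 22.146.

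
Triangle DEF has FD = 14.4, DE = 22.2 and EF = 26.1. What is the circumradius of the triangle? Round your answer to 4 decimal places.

By the law of cosines, cos D = (FD² + DE² − EF²) / (2·FD·DE) ≈ 0.02970, so ∠D ≈ 88.30°.
Circumradius = EF/(2 sin D) ≈ 13.056.

R ≈ 13.0558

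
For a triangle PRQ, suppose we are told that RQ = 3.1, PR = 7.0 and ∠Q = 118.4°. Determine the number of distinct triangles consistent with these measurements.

1

RQ·sin Q = 3.1·sin(118.4°) ≈ 2.727.
Since ∠Q is not acute, a triangle exists only if PR > RQ; here PR > RQ, so there is exactly one triangle.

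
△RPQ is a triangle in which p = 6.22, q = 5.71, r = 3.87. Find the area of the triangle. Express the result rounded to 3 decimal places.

10.823

Semiperimeter s = (3.87 + 6.22 + 5.71)/2 = 7.9.
Heron's formula: area = √(7.9·4.03·1.68·2.19) ≈ 10.823.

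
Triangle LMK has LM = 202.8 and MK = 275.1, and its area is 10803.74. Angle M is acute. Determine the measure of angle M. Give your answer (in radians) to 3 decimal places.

From area = ½·LM·MK·sin M, we get sin M = 2·area/(LM·MK) ≈ 0.38730.
Taking the acute solution, ∠M ≈ 0.398 rad.

∠M ≈ 0.398 rad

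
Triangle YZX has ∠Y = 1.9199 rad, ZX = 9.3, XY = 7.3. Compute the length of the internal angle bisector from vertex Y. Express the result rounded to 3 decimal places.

2.858

Law of sines: sin Z = XY·sin Y/ZX ≈ 0.73760.
Since ZX ≥ XY, only the acute value applies: ∠Z ≈ 0.8295 rad.
Then ∠X = π − ∠Y − ∠Z ≈ 0.3922 rad.
Law of sines gives YZ = ZX·sin X/sin Y ≈ 3.7827.
The bisector from Y has length 2·XY·YZ·cos(∠Y/2)/(XY+YZ) ≈ 2.8582.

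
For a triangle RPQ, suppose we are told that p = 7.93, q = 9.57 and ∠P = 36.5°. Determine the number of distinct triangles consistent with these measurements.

q·sin P = 9.57·sin(36.5°) ≈ 5.692.
Since q sin P < p < q (5.692 < 7.93 < 9.57), two triangles exist.

2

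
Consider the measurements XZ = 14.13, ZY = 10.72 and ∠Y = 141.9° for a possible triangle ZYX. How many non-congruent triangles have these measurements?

ZY·sin Y = 10.72·sin(141.9°) ≈ 6.615.
Since ∠Y is not acute, a triangle exists only if XZ > ZY; here XZ > ZY, so there is exactly one triangle.

1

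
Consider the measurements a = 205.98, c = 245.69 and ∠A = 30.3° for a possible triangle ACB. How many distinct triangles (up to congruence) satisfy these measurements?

c·sin A = 245.69·sin(30.3°) ≈ 124.
Since c sin A < a < c (124 < 205.98 < 245.69), two triangles exist.

2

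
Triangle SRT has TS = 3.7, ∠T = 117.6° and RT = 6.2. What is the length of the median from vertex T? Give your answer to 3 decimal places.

By the law of cosines, SR² = RT² + TS² − 2·RT·TS·cos T = 73.386, so SR ≈ 8.5666.
Median from T: ½√(2·RT² + 2·TS² − SR²) ≈ 2.7782.

m_T ≈ 2.778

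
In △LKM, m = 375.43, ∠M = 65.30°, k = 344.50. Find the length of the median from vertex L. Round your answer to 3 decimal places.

314.582

Law of sines: sin K = k·sin M/m ≈ 0.83366.
Since m ≥ k, only the acute value applies: ∠K ≈ 56.48°.
Then ∠L = 180° − ∠M − ∠K ≈ 58.22°.
Law of sines gives l = m·sin L/sin M ≈ 351.3.
Median from L: ½√(2·k² + 2·m² − l²) ≈ 314.58.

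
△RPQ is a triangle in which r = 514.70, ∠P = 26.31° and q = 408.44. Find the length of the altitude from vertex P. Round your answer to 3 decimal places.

By the law of cosines, p² = q² + r² − 2·q·r·cos P = 54846, so p ≈ 234.19.
Area = ½·q·r·sin P ≈ 46589.
The altitude from P has length 2·area/p ≈ 397.87.

h_P ≈ 397.867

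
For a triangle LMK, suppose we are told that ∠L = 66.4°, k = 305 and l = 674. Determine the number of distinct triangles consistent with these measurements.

1

k·sin L = 305·sin(66.4°) ≈ 279.5.
Since l ≥ k, exactly one triangle exists.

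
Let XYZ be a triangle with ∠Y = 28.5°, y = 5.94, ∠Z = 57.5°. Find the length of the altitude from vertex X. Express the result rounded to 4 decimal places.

h_X ≈ 5.0097

The third angle is ∠X = 180° − ∠Y − ∠Z = 94.00°.
Law of sines: x = y·sin X/sin Y ≈ 12.418.
Law of sines: z = y·sin Z/sin Y ≈ 10.499.
Area = ½·y·x·sin Z ≈ 31.106.
The altitude from X has length 2·area/x ≈ 5.0097.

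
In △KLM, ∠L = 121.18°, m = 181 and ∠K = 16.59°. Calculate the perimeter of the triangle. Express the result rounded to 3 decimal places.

perimeter ≈ 488.291

The third angle is ∠M = 180° − ∠K − ∠L = 42.23°.
Law of sines: k = m·sin K/sin M ≈ 76.891.
Law of sines: l = m·sin L/sin M ≈ 230.4.
Semiperimeter s = (76.891+230.4+181)/2 = 244.15.
Perimeter = 76.891 + 230.4 + 181 = 488.29.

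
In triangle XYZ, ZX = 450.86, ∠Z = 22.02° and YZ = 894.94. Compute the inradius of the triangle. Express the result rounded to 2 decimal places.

81.69

By the law of cosines, XY² = YZ² + ZX² − 2·YZ·ZX·cos Z = 2.5607e+05, so XY ≈ 506.04.
Area = ½·YZ·ZX·sin Z ≈ 75641.
Semiperimeter s = (894.94+450.86+506.04)/2 = 925.92.
Inradius = area/s = 75641/925.92 ≈ 81.693.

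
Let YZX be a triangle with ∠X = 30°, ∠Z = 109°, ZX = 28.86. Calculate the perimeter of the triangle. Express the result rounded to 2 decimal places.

perimeter ≈ 92.45

The third angle is ∠Y = 180° − ∠Z − ∠X = 41.00°.
Law of sines: XY = ZX·sin Z/sin Y ≈ 41.593.
Law of sines: YZ = ZX·sin X/sin Y ≈ 21.995.
Semiperimeter s = (28.86+41.593+21.995)/2 = 46.224.
Perimeter = 28.86 + 41.593 + 21.995 = 92.448.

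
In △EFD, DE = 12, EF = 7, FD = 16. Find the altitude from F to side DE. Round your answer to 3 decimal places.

6.489

Semiperimeter s = (16 + 12 + 7)/2 = 17.5.
Heron's formula: area = √(17.5·1.5·5.5·10.5) ≈ 38.935.
The altitude from F has length 2·area/DE ≈ 6.4892.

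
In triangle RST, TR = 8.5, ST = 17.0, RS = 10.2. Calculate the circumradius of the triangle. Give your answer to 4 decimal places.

11.1852

By the law of cosines, cos R = (TR² + RS² − ST²) / (2·TR·RS) ≈ -0.65000, so ∠R ≈ 130.54°.
Circumradius = ST/(2 sin R) ≈ 11.185.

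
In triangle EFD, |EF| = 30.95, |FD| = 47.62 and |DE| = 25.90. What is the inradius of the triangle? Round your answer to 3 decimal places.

Semiperimeter s = (47.62 + 25.9 + 30.95)/2 = 52.235.
Heron's formula: area = √(52.235·4.615·26.335·21.285) ≈ 367.6.
Inradius = area/s = 367.6/52.235 ≈ 7.0373.

r ≈ 7.037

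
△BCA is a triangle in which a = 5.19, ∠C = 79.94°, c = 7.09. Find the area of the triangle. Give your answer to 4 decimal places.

area ≈ 14.8739

Law of sines: sin A = a·sin C/c ≈ 0.72076.
Since c ≥ a, only the acute value applies: ∠A ≈ 46.12°.
Then ∠B = 180° − ∠C − ∠A ≈ 53.94°.
Law of sines gives b = c·sin B/sin C ≈ 5.8212.
Area = ½·c·a·sin B ≈ 14.874.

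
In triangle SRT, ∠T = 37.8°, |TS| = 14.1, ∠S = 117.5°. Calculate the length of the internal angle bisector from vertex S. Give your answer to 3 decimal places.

The third angle is ∠R = 180° − ∠T − ∠S = 24.70°.
Law of sines: |RT| = |TS|·sin S/sin R ≈ 29.93.
Law of sines: |SR| = |TS|·sin T/sin R ≈ 20.681.
The bisector from S has length 2·|TS|·|SR|·cos(∠S/2)/(|TS|+|SR|) ≈ 8.6988.

8.699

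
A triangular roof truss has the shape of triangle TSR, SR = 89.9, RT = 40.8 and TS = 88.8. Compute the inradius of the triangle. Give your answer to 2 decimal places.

Semiperimeter s = (89.9 + 40.8 + 88.8)/2 = 109.75.
Heron's formula: area = √(109.75·19.85·68.95·20.95) ≈ 1774.
Inradius = area/s = 1774/109.75 ≈ 16.164.

r ≈ 16.16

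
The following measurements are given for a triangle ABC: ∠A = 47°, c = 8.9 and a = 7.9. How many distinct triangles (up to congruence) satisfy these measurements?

2

c·sin A = 8.9·sin(47°) ≈ 6.509.
Since c sin A < a < c (6.509 < 7.9 < 8.9), two triangles exist.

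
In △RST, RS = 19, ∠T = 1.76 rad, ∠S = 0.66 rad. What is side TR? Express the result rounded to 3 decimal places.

11.861

The third angle is ∠R = π − ∠S − ∠T = 0.722 rad.
Law of sines: TR = RS·sin S/sin T ≈ 11.861.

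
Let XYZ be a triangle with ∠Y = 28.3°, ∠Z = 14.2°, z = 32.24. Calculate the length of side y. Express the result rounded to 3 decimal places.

62.308

The third angle is ∠X = 180° − ∠Y − ∠Z = 137.50°.
Law of sines: y = z·sin Y/sin Z ≈ 62.308.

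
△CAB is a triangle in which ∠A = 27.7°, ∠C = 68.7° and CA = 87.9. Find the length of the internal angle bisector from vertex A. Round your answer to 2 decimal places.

The third angle is ∠B = 180° − ∠C − ∠A = 83.60°.
Law of sines: AB = CA·sin C/sin B ≈ 82.409.
Law of sines: BC = CA·sin A/sin B ≈ 41.116.
The bisector from A has length 2·CA·AB·cos(∠A/2)/(CA+AB) ≈ 82.593.

t_A ≈ 82.59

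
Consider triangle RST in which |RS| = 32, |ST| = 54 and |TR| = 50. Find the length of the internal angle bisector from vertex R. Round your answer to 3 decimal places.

30.102

By the law of cosines, cos R = (|TR|² + |RS|² − |ST|²) / (2·|TR|·|RS|) ≈ 0.19000, so ∠R ≈ 79.05°.
The bisector from R has length 2·|TR|·|RS|·cos(∠R/2)/(|TR|+|RS|) ≈ 30.102.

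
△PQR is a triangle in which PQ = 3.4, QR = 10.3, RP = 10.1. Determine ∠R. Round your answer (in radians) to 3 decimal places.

By the law of cosines, cos R = (QR² + RP² − PQ²) / (2·QR·RP) ≈ 0.94463, so ∠R ≈ 0.334 rad.

∠R ≈ 0.334 rad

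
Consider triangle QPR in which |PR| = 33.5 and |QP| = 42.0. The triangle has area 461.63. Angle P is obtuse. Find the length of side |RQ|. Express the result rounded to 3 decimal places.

From area = ½·|QP|·|PR|·sin P, we get sin P = 2·area/(|QP|·|PR|) ≈ 0.65619.
Taking the obtuse solution, ∠P ≈ 138.99°.
Law of cosines then gives |RQ| ≈ 70.779.

70.779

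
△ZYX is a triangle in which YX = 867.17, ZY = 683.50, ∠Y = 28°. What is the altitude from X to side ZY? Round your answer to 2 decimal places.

407.11

By the law of cosines, XZ² = ZY² + YX² − 2·ZY·YX·cos Y = 1.7249e+05, so XZ ≈ 415.32.
Area = ½·ZY·YX·sin Y ≈ 1.3913e+05.
The altitude from X has length 2·area/ZY ≈ 407.11.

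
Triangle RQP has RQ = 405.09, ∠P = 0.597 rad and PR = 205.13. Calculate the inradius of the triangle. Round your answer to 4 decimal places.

Law of sines: sin Q = PR·sin P/RQ ≈ 0.28467.
Since RQ ≥ PR, only the acute value applies: ∠Q ≈ 0.289 rad.
Then ∠R = π − ∠P − ∠Q ≈ 2.256 rad.
Law of sines gives QP = RQ·sin R/sin P ≈ 557.98.
Area = ½·RQ·PR·sin R ≈ 32172.
Semiperimeter s = (557.98+205.13+405.09)/2 = 584.1.
Inradius = area/s = 32172/584.1 ≈ 55.08.

r ≈ 55.0798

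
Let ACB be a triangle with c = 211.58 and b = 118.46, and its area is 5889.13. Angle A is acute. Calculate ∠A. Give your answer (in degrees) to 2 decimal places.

From area = ½·c·b·sin A, we get sin A = 2·area/(c·b) ≈ 0.46993.
Taking the acute solution, ∠A ≈ 28.03°.

∠A ≈ 28.03°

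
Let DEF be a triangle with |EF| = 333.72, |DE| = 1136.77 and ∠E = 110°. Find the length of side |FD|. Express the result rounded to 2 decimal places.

By the law of cosines, |FD|² = |DE|² + |EF|² − 2·|DE|·|EF|·cos E = 1.6631e+06, so |FD| ≈ 1289.6.

1289.62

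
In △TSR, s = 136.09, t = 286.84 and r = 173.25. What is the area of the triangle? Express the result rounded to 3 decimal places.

Semiperimeter p = (286.84 + 136.09 + 173.25)/2 = 298.09.
Heron's formula: area = √(298.09·11.25·162·124.84) ≈ 8235.4.

area ≈ 8235.393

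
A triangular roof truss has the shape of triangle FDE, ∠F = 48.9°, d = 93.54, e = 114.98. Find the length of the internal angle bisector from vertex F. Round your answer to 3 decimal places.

By the law of cosines, f² = d² + e² − 2·d·e·cos F = 7829.7, so f ≈ 88.486.
The bisector from F has length 2·d·e·cos(∠F/2)/(d+e) ≈ 93.907.

t_F ≈ 93.907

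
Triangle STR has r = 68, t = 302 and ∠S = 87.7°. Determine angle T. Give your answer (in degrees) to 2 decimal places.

∠T ≈ 79.51°

By the law of cosines, s² = t² + r² − 2·t·r·cos S = 94180, so s ≈ 306.89.
Law of cosines again: cos T = (r² + s² − t²)/(2·r·s) ≈ 0.18209, so ∠T ≈ 79.51°.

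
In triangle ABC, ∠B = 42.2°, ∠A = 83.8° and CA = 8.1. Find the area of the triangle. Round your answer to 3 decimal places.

39.279

The third angle is ∠C = 180° − ∠A − ∠B = 54.00°.
Law of sines: BC = CA·sin A/sin B ≈ 11.988.
Law of sines: AB = CA·sin C/sin B ≈ 9.7556.
Area = ½·CA·BC·sin C ≈ 39.279.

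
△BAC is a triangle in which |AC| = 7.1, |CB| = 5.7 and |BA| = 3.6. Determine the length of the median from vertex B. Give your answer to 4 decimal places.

3.1816

Median from B: ½√(2·|CB|² + 2·|BA|² − |AC|²) ≈ 3.1816.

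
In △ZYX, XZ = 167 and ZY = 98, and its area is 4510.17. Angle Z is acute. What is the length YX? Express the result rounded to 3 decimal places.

100.903

From area = ½·XZ·ZY·sin Z, we get sin Z = 2·area/(XZ·ZY) ≈ 0.55116.
Taking the acute solution, ∠Z ≈ 33.45°.
Law of cosines then gives YX ≈ 100.9.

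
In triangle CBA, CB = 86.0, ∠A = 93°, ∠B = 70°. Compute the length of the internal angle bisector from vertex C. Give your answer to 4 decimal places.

The third angle is ∠C = 180° − ∠B − ∠A = 17.00°.
Law of sines: BA = CB·sin C/sin A ≈ 25.178.
Law of sines: AC = CB·sin B/sin A ≈ 80.924.
The bisector from C has length 2·AC·CB·cos(∠C/2)/(AC+CB) ≈ 82.469.

82.4692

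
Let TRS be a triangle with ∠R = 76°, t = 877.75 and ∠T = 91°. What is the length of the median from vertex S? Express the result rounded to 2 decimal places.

m_S ≈ 859.22

The third angle is ∠S = 180° − ∠T − ∠R = 13.00°.
Law of sines: r = t·sin R/sin T ≈ 851.81.
Law of sines: s = t·sin S/sin T ≈ 197.48.
Median from S: ½√(2·t² + 2·r² − s²) ≈ 859.22.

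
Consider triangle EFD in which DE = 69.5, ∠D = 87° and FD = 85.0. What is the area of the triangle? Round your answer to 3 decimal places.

Area = ½·FD·DE·sin D ≈ 2949.7.

area ≈ 2949.702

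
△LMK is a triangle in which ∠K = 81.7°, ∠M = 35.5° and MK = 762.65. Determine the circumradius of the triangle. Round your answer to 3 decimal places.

The third angle is ∠L = 180° − ∠M − ∠K = 62.80°.
Law of sines: KL = MK·sin M/sin L ≈ 497.94.
Law of sines: LM = MK·sin K/sin L ≈ 848.49.
Circumradius = MK/(2 sin L) ≈ 428.74.

R ≈ 428.736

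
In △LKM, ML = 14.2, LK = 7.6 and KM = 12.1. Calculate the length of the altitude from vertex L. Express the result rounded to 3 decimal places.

h_L ≈ 7.599

Semiperimeter s = (12.1 + 14.2 + 7.6)/2 = 16.95.
Heron's formula: area = √(16.95·4.85·2.75·9.35) ≈ 45.976.
The altitude from L has length 2·area/KM ≈ 7.5993.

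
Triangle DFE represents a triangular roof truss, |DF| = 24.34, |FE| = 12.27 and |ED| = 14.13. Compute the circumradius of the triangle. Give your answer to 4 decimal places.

17.0079

By the law of cosines, cos D = (|ED|² + |DF|² − |FE|²) / (2·|ED|·|DF|) ≈ 0.93268, so ∠D ≈ 21.14°.
Circumradius = |FE|/(2 sin D) ≈ 17.008.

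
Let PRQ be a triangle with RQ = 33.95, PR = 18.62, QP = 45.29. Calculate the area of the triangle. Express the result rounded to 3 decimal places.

area ≈ 284.372

Semiperimeter s = (33.95 + 45.29 + 18.62)/2 = 48.93.
Heron's formula: area = √(48.93·14.98·3.64·30.31) ≈ 284.37.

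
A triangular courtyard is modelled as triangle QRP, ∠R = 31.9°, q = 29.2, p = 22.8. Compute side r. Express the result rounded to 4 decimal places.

By the law of cosines, r² = p² + q² − 2·p·q·cos R = 242.06, so r ≈ 15.558.

15.5582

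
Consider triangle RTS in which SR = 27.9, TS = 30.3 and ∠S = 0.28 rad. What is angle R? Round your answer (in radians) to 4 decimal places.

By the law of cosines, RT² = TS² + SR² − 2·TS·SR·cos S = 71.605, so RT ≈ 8.462.
Law of cosines again: cos R = (SR² + RT² − TS²)/(2·SR·RT) ≈ -0.14417, so ∠R ≈ 1.715 rad.

∠R ≈ 1.7155 rad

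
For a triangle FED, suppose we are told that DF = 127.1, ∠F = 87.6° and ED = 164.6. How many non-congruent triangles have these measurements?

1

DF·sin F = 127.1·sin(87.6°) ≈ 127.
Since ED ≥ DF, exactly one triangle exists.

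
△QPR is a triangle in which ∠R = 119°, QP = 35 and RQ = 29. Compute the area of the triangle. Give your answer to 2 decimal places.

Law of sines: sin P = RQ·sin R/QP ≈ 0.72468.
Since QP ≥ RQ, only the acute value applies: ∠P ≈ 46.44°.
Then ∠Q = 180° − ∠R − ∠P ≈ 14.56°.
Law of sines gives PR = QP·sin Q/sin R ≈ 10.058.
Area = ½·QP·RQ·sin Q ≈ 127.56.

127.56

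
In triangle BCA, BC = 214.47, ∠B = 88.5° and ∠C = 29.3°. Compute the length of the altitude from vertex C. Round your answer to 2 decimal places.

h_C ≈ 214.40

The third angle is ∠A = 180° − ∠B − ∠C = 62.20°.
Law of sines: CA = BC·sin B/sin A ≈ 242.37.
Law of sines: AB = BC·sin C/sin A ≈ 118.65.
Area = ½·BC·CA·sin C ≈ 12719.
The altitude from C has length 2·area/AB ≈ 214.4.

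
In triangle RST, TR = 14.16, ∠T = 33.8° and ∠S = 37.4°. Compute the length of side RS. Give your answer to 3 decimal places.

The third angle is ∠R = 180° − ∠S − ∠T = 108.80°.
Law of sines: RS = TR·sin T/sin S ≈ 12.969.

12.969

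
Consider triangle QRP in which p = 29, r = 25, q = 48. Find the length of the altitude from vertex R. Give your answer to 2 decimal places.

h_R ≈ 23.67

Semiperimeter s = (48 + 25 + 29)/2 = 51.
Heron's formula: area = √(51·3·26·22) ≈ 295.83.
The altitude from R has length 2·area/r ≈ 23.666.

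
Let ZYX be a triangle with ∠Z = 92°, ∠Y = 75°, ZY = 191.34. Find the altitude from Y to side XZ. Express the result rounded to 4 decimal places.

h_Y ≈ 191.2234

The third angle is ∠X = 180° − ∠Z − ∠Y = 13.00°.
Law of sines: YX = ZY·sin Z/sin X ≈ 850.07.
Law of sines: XZ = ZY·sin Y/sin X ≈ 821.6.
Area = ½·ZY·YX·sin Y ≈ 78555.
The altitude from Y has length 2·area/XZ ≈ 191.22.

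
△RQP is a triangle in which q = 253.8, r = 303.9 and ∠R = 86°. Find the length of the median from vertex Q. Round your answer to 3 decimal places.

Law of sines: sin Q = q·sin R/r ≈ 0.83311.
Since r ≥ q, only the acute value applies: ∠Q ≈ 56.42°.
Then ∠P = 180° − ∠R − ∠Q ≈ 37.58°.
Law of sines gives p = r·sin P/sin R ≈ 185.79.
Median from Q: ½√(2·p² + 2·r² − q²) ≈ 217.56.

m_Q ≈ 217.563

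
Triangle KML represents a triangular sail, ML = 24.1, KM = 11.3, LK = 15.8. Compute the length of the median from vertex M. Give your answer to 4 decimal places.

Median from M: ½√(2·KM² + 2·ML² − LK²) ≈ 17.083.

17.0833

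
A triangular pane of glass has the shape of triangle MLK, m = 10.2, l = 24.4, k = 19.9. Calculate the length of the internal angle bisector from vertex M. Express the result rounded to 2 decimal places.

t_M ≈ 21.44

By the law of cosines, cos M = (l² + k² − m²) / (2·l·k) ≈ 0.91372, so ∠M ≈ 0.418 rad.
The bisector from M has length 2·l·k·cos(∠M/2)/(l+k) ≈ 21.443.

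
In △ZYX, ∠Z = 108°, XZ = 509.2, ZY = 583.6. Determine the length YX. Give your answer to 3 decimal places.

By the law of cosines, YX² = XZ² + ZY² − 2·XZ·ZY·cos Z = 7.8353e+05, so YX ≈ 885.17.

885.175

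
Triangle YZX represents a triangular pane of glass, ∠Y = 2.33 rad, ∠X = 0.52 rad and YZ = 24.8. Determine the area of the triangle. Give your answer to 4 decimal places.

The third angle is ∠Z = π − ∠X − ∠Y = 0.292 rad.
Law of sines: ZX = YZ·sin Y/sin X ≈ 36.205.
Law of sines: XY = YZ·sin Z/sin X ≈ 14.348.
Area = ½·YZ·ZX·sin Z ≈ 129.06.

129.0609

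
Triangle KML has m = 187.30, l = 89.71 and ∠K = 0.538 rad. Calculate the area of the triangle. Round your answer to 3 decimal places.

area ≈ 4305.012

Area = ½·m·l·sin K ≈ 4305.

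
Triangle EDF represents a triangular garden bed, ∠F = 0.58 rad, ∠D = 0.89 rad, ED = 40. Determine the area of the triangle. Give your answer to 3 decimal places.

The third angle is ∠E = π − ∠D − ∠F = 1.672 rad.
Law of sines: DF = ED·sin E/sin F ≈ 72.619.
Law of sines: FE = ED·sin D/sin F ≈ 56.718.
Area = ½·ED·DF·sin D ≈ 1128.6.

1128.604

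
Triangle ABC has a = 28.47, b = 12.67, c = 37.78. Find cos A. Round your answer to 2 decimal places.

By the law of cosines, cos A = (b² + c² − a²) / (2·b·c) ≈ 0.81195, so ∠A ≈ 0.6233 rad.

cos A ≈ 0.81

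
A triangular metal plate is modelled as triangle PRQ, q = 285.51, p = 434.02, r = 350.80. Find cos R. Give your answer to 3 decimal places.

By the law of cosines, cos R = (q² + p² − r²) / (2·q·p) ≈ 0.59245, so ∠R ≈ 53.67°.

0.592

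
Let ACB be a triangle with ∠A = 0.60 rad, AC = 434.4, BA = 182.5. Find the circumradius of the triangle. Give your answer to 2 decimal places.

267.34

By the law of cosines, CB² = BA² + AC² − 2·BA·AC·cos A = 91148, so CB ≈ 301.91.
Area = ½·BA·AC·sin A ≈ 22382.
Circumradius = CB/(2 sin A) ≈ 267.34.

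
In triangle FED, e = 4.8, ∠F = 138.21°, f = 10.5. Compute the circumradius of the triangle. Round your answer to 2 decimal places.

Law of sines: sin E = e·sin F/f ≈ 0.30464.
Since f ≥ e, only the acute value applies: ∠E ≈ 17.74°.
Then ∠D = 180° − ∠F − ∠E ≈ 24.05°.
Law of sines gives d = f·sin D/sin F ≈ 6.4221.
Circumradius = f/(2 sin F) ≈ 7.8781.

7.88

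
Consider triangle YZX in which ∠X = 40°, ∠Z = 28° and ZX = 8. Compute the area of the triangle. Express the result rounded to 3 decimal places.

The third angle is ∠Y = 180° − ∠Z − ∠X = 112.00°.
Law of sines: XY = ZX·sin Z/sin Y ≈ 4.0507.
Law of sines: YZ = ZX·sin X/sin Y ≈ 5.5462.
Area = ½·ZX·XY·sin X ≈ 10.415.

area ≈ 10.415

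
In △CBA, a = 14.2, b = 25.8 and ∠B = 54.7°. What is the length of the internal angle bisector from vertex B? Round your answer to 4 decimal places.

Law of sines: sin A = a·sin B/b ≈ 0.44919.
Since b ≥ a, only the acute value applies: ∠A ≈ 26.69°.
Then ∠C = 180° − ∠B − ∠A ≈ 98.61°.
Law of sines gives c = b·sin C/sin B ≈ 31.256.
The bisector from B has length 2·a·c·cos(∠B/2)/(a+c) ≈ 17.345.

17.3452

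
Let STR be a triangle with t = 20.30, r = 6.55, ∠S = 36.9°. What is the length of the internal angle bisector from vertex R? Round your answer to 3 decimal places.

By the law of cosines, s² = t² + r² − 2·t·r·cos S = 242.33, so s ≈ 15.567.
Law of cosines again: cos R = (s² + t² − r²)/(2·s·t) ≈ 0.96756, so ∠R ≈ 14.63°.
The bisector from R has length 2·s·t·cos(∠R/2)/(s+t) ≈ 17.478.

17.478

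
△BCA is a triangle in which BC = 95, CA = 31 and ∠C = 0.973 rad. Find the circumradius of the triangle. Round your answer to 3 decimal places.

By the law of cosines, AB² = BC² + CA² − 2·BC·CA·cos C = 6671, so AB ≈ 81.676.
Area = ½·BC·CA·sin C ≈ 1217.1.
Circumradius = AB/(2 sin C) ≈ 49.406.

R ≈ 49.406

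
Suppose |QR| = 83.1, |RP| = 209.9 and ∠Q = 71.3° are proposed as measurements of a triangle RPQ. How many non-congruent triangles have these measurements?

|QR|·sin Q = 83.1·sin(71.3°) ≈ 78.71.
Since |RP| ≥ |QR|, exactly one triangle exists.

1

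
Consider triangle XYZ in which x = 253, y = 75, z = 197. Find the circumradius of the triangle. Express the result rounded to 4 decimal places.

By the law of cosines, cos X = (y² + z² − x²) / (2·y·z) ≈ -0.66244, so ∠X ≈ 131.49°.
Circumradius = x/(2 sin X) ≈ 168.87.

R ≈ 168.8652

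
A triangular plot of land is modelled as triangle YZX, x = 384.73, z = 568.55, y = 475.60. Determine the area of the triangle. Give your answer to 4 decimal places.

area ≈ 90597.2956

Semiperimeter s = (475.6 + 568.55 + 384.73)/2 = 714.44.
Heron's formula: area = √(714.44·238.84·145.89·329.71) ≈ 90597.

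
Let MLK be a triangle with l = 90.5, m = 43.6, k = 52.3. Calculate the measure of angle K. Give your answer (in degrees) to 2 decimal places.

∠K ≈ 21.23°

By the law of cosines, cos K = (m² + l² − k²) / (2·m·l) ≈ 0.93212, so ∠K ≈ 21.23°.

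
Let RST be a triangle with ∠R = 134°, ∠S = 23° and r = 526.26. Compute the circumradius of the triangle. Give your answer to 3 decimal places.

365.794

The third angle is ∠T = 180° − ∠R − ∠S = 23.00°.
Law of sines: s = r·sin S/sin R ≈ 285.85.
Law of sines: t = r·sin T/sin R ≈ 285.85.
Circumradius = r/(2 sin R) ≈ 365.79.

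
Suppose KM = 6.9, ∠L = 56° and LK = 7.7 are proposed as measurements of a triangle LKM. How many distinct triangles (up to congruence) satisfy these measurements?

2

LK·sin L = 7.7·sin(56°) ≈ 6.384.
Since LK sin L < KM < LK (6.384 < 6.9 < 7.7), two triangles exist.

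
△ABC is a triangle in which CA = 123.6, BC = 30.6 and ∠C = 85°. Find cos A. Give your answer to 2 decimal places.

0.97

By the law of cosines, AB² = BC² + CA² − 2·BC·CA·cos C = 15554, so AB ≈ 124.72.
Law of cosines again: cos A = (CA² + AB² − BC²)/(2·CA·AB) ≈ 0.96967, so ∠A ≈ 14.15°.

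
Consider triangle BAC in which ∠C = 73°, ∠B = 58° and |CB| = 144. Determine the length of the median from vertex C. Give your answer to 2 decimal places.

m_C ≈ 123.03

The third angle is ∠A = 180° − ∠C − ∠B = 49.00°.
Law of sines: |AC| = |CB|·sin B/sin A ≈ 161.81.
Law of sines: |BA| = |CB|·sin C/sin A ≈ 182.46.
Median from C: ½√(2·|AC|² + 2·|CB|² − |BA|²) ≈ 123.03.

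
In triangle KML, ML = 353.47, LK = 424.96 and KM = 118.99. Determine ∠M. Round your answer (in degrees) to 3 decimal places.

By the law of cosines, cos M = (KM² + ML² − LK²) / (2·KM·ML) ≈ -0.49325, so ∠M ≈ 119.55°.

119.554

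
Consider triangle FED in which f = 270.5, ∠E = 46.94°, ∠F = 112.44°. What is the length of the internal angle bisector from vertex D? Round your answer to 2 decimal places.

234.99

The third angle is ∠D = 180° − ∠F − ∠E = 20.62°.
Law of sines: e = f·sin E/sin F ≈ 213.83.
Law of sines: d = f·sin D/sin F ≈ 103.07.
The bisector from D has length 2·f·e·cos(∠D/2)/(f+e) ≈ 234.99.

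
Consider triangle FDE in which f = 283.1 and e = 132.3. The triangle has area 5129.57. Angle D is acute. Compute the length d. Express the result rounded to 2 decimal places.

160.02

From area = ½·e·f·sin D, we get sin D = 2·area/(e·f) ≈ 0.27391.
Taking the acute solution, ∠D ≈ 15.90°.
Law of cosines then gives d ≈ 160.02.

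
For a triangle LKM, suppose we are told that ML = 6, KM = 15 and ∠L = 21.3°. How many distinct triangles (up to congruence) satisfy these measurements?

1

ML·sin L = 6·sin(21.3°) ≈ 2.18.
Since KM ≥ ML, exactly one triangle exists.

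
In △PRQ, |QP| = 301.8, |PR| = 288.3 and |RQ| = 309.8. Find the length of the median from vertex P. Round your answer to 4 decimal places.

Median from P: ½√(2·|QP|² + 2·|PR|² − |RQ|²) ≈ 251.21.

251.2092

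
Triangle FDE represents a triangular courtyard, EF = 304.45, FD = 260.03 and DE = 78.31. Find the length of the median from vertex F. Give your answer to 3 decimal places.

Median from F: ½√(2·EF² + 2·FD² − DE²) ≈ 280.39.

m_F ≈ 280.392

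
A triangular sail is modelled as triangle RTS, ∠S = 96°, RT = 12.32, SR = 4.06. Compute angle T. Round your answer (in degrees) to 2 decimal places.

19.13

Law of sines: sin T = SR·sin S/RT ≈ 0.32774.
Since RT ≥ SR, only the acute value applies: ∠T ≈ 19.13°.
Then ∠R = 180° − ∠S − ∠T ≈ 64.87°.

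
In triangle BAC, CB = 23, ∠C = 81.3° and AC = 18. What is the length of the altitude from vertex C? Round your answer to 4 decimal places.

h_C ≈ 15.1699

By the law of cosines, BA² = AC² + CB² − 2·AC·CB·cos C = 727.76, so BA ≈ 26.977.
Area = ½·AC·CB·sin C ≈ 204.62.
The altitude from C has length 2·area/BA ≈ 15.17.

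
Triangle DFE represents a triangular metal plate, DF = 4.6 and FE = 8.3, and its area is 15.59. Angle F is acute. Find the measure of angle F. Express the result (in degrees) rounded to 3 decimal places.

54.752

From area = ½·DF·FE·sin F, we get sin F = 2·area/(DF·FE) ≈ 0.81666.
Taking the acute solution, ∠F ≈ 54.75°.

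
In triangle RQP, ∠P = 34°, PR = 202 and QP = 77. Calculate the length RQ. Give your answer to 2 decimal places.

By the law of cosines, RQ² = QP² + PR² − 2·QP·PR·cos P = 20943, so RQ ≈ 144.72.

144.72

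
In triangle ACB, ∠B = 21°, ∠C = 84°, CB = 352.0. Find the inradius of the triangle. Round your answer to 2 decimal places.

The third angle is ∠A = 180° − ∠C − ∠B = 75.00°.
Law of sines: BA = CB·sin C/sin A ≈ 362.42.
Law of sines: AC = CB·sin B/sin A ≈ 130.6.
Area = ½·CB·BA·sin B ≈ 22859.
Semiperimeter s = (352+362.42+130.6)/2 = 422.51.
Inradius = area/s = 22859/422.51 ≈ 54.103.

r ≈ 54.10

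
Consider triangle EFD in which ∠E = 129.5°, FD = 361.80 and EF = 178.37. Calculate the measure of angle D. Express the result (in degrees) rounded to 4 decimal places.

∠D ≈ 22.3595°

Law of sines: sin D = EF·sin E/FD ≈ 0.38042.
Since FD ≥ EF, only the acute value applies: ∠D ≈ 22.36°.
Then ∠F = 180° − ∠E − ∠D ≈ 28.14°.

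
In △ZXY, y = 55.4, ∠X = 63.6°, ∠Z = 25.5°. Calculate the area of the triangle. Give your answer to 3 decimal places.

The third angle is ∠Y = 180° − ∠Z − ∠X = 90.90°.
Law of sines: z = y·sin Z/sin Y ≈ 23.853.
Law of sines: x = y·sin X/sin Y ≈ 49.629.
Area = ½·y·z·sin X ≈ 591.83.

area ≈ 591.828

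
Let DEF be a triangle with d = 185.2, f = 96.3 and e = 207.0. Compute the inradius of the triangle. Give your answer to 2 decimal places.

r ≈ 36.50

Semiperimeter s = (185.2 + 207 + 96.3)/2 = 244.25.
Heron's formula: area = √(244.25·59.05·37.25·147.95) ≈ 8915.5.
Inradius = area/s = 8915.5/244.25 ≈ 36.502.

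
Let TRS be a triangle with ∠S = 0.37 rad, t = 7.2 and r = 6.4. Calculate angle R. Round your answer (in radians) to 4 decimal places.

By the law of cosines, s² = t² + r² − 2·t·r·cos S = 6.8767, so s ≈ 2.6223.
Law of cosines again: cos R = (s² + t² − r²)/(2·s·t) ≈ 0.47023, so ∠R ≈ 1.081 rad.

∠R ≈ 1.0812 rad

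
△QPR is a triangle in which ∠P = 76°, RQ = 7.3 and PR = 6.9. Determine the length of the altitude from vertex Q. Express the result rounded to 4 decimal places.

Law of sines: sin Q = PR·sin P/RQ ≈ 0.91713.
Since RQ ≥ PR, only the acute value applies: ∠Q ≈ 66.51°.
Then ∠R = 180° − ∠P − ∠Q ≈ 37.49°.
Law of sines gives QP = RQ·sin R/sin P ≈ 4.579.
Area = ½·RQ·PR·sin R ≈ 15.328.
The altitude from Q has length 2·area/PR ≈ 4.443.

h_Q ≈ 4.4430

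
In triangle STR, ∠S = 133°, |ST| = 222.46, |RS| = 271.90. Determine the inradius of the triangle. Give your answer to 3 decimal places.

By the law of cosines, |TR|² = |RS|² + |ST|² − 2·|RS|·|ST|·cos S = 2.0592e+05, so |TR| ≈ 453.79.
Area = ½·|RS|·|ST|·sin S ≈ 22119.
Semiperimeter s = (453.79+271.9+222.46)/2 = 474.07.
Inradius = area/s = 22119/474.07 ≈ 46.657.

r ≈ 46.657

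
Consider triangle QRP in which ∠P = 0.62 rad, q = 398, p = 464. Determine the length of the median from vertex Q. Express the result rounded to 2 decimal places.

575.95

Law of sines: sin Q = q·sin P/p ≈ 0.49839.
Since p ≥ q, only the acute value applies: ∠Q ≈ 0.522 rad.
Then ∠R = π − ∠P − ∠Q ≈ 2.000 rad.
Law of sines gives r = p·sin R/sin P ≈ 726.19.
Median from Q: ½√(2·r² + 2·p² − q²) ≈ 575.95.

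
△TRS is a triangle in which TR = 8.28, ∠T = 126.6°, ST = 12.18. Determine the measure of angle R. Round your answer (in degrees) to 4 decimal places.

∠R ≈ 32.1762°

By the law of cosines, RS² = ST² + TR² − 2·ST·TR·cos T = 337.17, so RS ≈ 18.362.
Law of cosines again: cos R = (TR² + RS² − ST²)/(2·TR·RS) ≈ 0.84641, so ∠R ≈ 32.18°.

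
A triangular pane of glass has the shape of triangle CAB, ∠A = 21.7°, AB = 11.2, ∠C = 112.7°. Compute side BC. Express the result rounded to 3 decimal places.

4.489

The third angle is ∠B = 180° − ∠C − ∠A = 45.60°.
Law of sines: BC = AB·sin A/sin C ≈ 4.4889.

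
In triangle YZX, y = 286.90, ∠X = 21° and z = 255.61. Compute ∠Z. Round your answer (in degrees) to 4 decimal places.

62.2142

By the law of cosines, x² = y² + z² − 2·y·z·cos X = 10721, so x ≈ 103.54.
Law of cosines again: cos Z = (x² + y² − z²)/(2·x·y) ≈ 0.46617, so ∠Z ≈ 62.21°.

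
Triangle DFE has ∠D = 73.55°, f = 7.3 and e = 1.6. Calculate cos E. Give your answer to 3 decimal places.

cos E ≈ 0.976

By the law of cosines, d² = f² + e² − 2·f·e·cos D = 49.235, so d ≈ 7.0168.
Law of cosines again: cos E = (d² + f² − e²)/(2·d·f) ≈ 0.97579, so ∠E ≈ 12.63°.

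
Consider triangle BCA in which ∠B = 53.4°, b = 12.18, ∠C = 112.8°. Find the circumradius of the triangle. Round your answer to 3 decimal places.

7.586

The third angle is ∠A = 180° − ∠B − ∠C = 13.80°.
Law of sines: c = b·sin C/sin B ≈ 13.986.
Law of sines: a = b·sin A/sin B ≈ 3.6189.
Circumradius = b/(2 sin B) ≈ 7.5858.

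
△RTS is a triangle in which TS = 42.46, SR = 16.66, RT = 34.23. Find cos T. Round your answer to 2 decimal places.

cos T ≈ 0.93

By the law of cosines, cos T = (RT² + TS² − SR²) / (2·RT·TS) ≈ 0.92782, so ∠T ≈ 0.382 rad.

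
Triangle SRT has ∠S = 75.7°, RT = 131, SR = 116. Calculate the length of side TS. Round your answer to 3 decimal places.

95.927

Law of sines: sin T = SR·sin S/RT ≈ 0.85806.
Since RT ≥ SR, only the acute value applies: ∠T ≈ 59.10°.
Then ∠R = 180° − ∠S − ∠T ≈ 45.20°.
Law of sines gives TS = RT·sin R/sin S ≈ 95.927.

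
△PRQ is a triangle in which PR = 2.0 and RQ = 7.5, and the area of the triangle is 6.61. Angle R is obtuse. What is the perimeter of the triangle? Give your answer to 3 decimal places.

perimeter ≈ 18.127

From area = ½·PR·RQ·sin R, we get sin R = 2·area/(PR·RQ) ≈ 0.88133.
Taking the obtuse solution, ∠R ≈ 118.20°.
Law of cosines then gives QP ≈ 8.627.
Perimeter = 7.5 + 8.627 + 2 = 18.127.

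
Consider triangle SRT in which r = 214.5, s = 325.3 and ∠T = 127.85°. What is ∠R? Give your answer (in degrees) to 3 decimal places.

By the law of cosines, t² = s² + r² − 2·s·r·cos T = 2.3746e+05, so t ≈ 487.3.
Law of cosines again: cos R = (t² + s² − r²)/(2·t·s) ≈ 0.93765, so ∠R ≈ 20.34°.

20.339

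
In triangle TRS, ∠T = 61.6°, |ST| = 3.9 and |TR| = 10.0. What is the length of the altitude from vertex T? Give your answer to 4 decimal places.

By the law of cosines, |RS|² = |ST|² + |TR|² − 2·|ST|·|TR|·cos T = 78.111, so |RS| ≈ 8.8381.
Area = ½·|ST|·|TR|·sin T ≈ 17.153.
The altitude from T has length 2·area/|RS| ≈ 3.8817.

h_T ≈ 3.8817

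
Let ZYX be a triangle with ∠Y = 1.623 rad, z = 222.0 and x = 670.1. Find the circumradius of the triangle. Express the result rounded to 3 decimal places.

By the law of cosines, y² = x² + z² − 2·x·z·cos Y = 5.1384e+05, so y ≈ 716.83.
Area = ½·x·z·sin Y ≈ 74280.
Circumradius = y/(2 sin Y) ≈ 358.9.

358.903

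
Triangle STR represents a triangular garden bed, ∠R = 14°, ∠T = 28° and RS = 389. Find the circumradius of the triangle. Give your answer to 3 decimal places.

414.296

The third angle is ∠S = 180° − ∠T − ∠R = 138.00°.
Law of sines: TR = RS·sin S/sin T ≈ 554.44.
Law of sines: ST = RS·sin R/sin T ≈ 200.45.
Circumradius = RS/(2 sin T) ≈ 414.3.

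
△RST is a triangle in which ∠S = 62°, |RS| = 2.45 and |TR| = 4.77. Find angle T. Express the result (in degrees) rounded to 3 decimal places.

Law of sines: sin T = |RS|·sin S/|TR| ≈ 0.45351.
Since |TR| ≥ |RS|, only the acute value applies: ∠T ≈ 26.97°.
Then ∠R = 180° − ∠S − ∠T ≈ 91.03°.

26.969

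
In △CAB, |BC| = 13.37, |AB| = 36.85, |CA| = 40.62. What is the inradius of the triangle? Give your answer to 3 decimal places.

r ≈ 5.388

Semiperimeter s = (36.85 + 13.37 + 40.62)/2 = 45.42.
Heron's formula: area = √(45.42·8.57·32.05·4.8) ≈ 244.71.
Inradius = area/s = 244.71/45.42 ≈ 5.3877.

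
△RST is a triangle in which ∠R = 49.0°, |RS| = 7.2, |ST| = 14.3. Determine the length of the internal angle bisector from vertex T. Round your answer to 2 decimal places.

t_T ≈ 15.62

Law of sines: sin T = |RS|·sin R/|ST| ≈ 0.37999.
Since |ST| ≥ |RS|, only the acute value applies: ∠T ≈ 22.33°.
Then ∠S = 180° − ∠R − ∠T ≈ 108.67°.
Law of sines gives |TR| = |ST|·sin S/sin R ≈ 17.951.
The bisector from T has length 2·|ST|·|TR|·cos(∠T/2)/(|ST|+|TR|) ≈ 15.617.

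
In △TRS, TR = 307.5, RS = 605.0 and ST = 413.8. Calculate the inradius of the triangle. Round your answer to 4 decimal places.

88.1830

Semiperimeter s = (605 + 413.8 + 307.5)/2 = 663.15.
Heron's formula: area = √(663.15·58.15·249.35·355.65) ≈ 58479.
Inradius = area/s = 58479/663.15 ≈ 88.183.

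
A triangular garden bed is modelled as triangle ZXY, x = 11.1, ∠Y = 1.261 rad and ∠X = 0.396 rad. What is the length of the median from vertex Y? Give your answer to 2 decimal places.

The third angle is ∠Z = π − ∠X − ∠Y = 1.485 rad.
Law of sines: z = x·sin Z/sin X ≈ 28.67.
Law of sines: y = x·sin Y/sin X ≈ 27.407.
Median from Y: ½√(2·z² + 2·x² − y²) ≈ 16.876.

m_Y ≈ 16.88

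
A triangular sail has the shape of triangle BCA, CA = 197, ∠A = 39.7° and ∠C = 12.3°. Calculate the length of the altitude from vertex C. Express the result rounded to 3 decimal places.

125.837

The third angle is ∠B = 180° − ∠C − ∠A = 128.00°.
Law of sines: AB = CA·sin C/sin B ≈ 53.257.
Law of sines: BC = CA·sin A/sin B ≈ 159.69.
Area = ½·CA·AB·sin A ≈ 3350.8.
The altitude from C has length 2·area/AB ≈ 125.84.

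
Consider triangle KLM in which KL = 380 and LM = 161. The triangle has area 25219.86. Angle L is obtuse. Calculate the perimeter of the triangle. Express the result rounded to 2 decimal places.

perimeter ≈ 1030.46

From area = ½·KL·LM·sin L, we get sin L = 2·area/(KL·LM) ≈ 0.82445.
Taking the obtuse solution, ∠L ≈ 2.172 rad.
Law of cosines then gives MK ≈ 489.46.
Perimeter = 161 + 489.46 + 380 = 1030.5.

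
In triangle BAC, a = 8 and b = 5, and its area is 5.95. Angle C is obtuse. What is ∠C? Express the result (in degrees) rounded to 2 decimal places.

∠C ≈ 162.69°

From area = ½·b·a·sin C, we get sin C = 2·area/(b·a) ≈ 0.29750.
Taking the obtuse solution, ∠C ≈ 162.69°.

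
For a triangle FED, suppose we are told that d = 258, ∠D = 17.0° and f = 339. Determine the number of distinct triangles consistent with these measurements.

f·sin D = 339·sin(17.0°) ≈ 99.11.
Since f sin D < d < f (99.11 < 258 < 339), two triangles exist.

2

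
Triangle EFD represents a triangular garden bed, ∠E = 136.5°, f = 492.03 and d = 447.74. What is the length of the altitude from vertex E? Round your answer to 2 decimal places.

173.70

By the law of cosines, e² = f² + d² − 2·f·d·cos E = 7.6217e+05, so e ≈ 873.02.
Area = ½·f·d·sin E ≈ 75823.
The altitude from E has length 2·area/e ≈ 173.7.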